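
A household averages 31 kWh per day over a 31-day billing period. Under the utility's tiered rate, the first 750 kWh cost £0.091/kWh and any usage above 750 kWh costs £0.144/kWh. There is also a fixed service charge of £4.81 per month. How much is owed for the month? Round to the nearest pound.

Usage = 31 kWh/day × 31 days = 961 kWh
First 750 kWh × £0.091 = £68.25
Remaining 211 kWh × £0.144 = £30.38
Energy charge = £98.63; + service £4.81 = £103.44 ≈ £103

£103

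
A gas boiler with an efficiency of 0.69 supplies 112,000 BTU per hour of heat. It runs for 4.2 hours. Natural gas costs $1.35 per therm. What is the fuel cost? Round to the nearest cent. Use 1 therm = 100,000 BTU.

$9.20

Heat delivered = 112,000 BTU/h × 4.2 h = 470,400 BTU
Gas input = 470,400 / 0.69 = 681,739 BTU
= 681,739 / 100,000 = 6.817 therm
Cost = 6.817 × $1.35/therm = $9.20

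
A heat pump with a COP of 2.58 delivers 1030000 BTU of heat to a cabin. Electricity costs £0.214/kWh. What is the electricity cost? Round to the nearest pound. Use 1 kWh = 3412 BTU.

Heat delivered = 1,030,000 BTU / 3412 = 301.9 kWh
Electrical input = 301.9 kWh / 2.58 = 117 kWh
Cost = 117 × £0.214/kWh = £25.04 ≈ £25

£25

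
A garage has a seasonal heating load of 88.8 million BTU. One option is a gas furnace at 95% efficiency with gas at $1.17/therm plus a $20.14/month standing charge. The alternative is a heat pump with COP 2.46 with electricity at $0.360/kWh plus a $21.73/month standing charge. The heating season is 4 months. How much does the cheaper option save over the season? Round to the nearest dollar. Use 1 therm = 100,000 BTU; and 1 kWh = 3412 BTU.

$2721

Heat load = 88.8 × 10⁶ BTU = 88,800,000 BTU
Gas: input = 88,800,000 / 0.95 = 93,473,684 BTU = 934.7 therm → 934.7 × $1.17 = $1,093.64; + 4 × $20.14 standing = $1,174.20
Heat pump: 88,800,000 BTU / 3412 = 26,030 kWh heat; / 2.46 = 10,580 kWh in → × $0.360 = $3,808.65; + 4 × $21.73 standing = $3,895.57
Difference = |$1,174.20 − $3,895.57| = $2,721.37 ≈ $2721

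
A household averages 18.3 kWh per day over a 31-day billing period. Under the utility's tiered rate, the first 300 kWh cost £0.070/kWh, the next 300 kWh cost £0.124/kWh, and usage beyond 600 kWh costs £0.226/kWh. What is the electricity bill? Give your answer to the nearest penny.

Usage = 18.3 kWh/day × 31 days = 567.3 kWh
First 300 kWh × £0.070 = £21.00
Next 267.3 kWh × £0.124 = £33.15
Remaining tier: 0 kWh (not reached)
Total = £54.15

£54.15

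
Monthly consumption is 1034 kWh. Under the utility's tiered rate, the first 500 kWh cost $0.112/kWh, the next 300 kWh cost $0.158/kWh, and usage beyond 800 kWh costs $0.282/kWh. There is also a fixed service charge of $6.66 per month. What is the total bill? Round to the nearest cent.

First 500 kWh × $0.112 = $56.00
Next 300 kWh × $0.158 = $47.40
Remaining 234 kWh × $0.282 = $65.99
Energy charge = $169.39; + service $6.66 = $176.05

$176.05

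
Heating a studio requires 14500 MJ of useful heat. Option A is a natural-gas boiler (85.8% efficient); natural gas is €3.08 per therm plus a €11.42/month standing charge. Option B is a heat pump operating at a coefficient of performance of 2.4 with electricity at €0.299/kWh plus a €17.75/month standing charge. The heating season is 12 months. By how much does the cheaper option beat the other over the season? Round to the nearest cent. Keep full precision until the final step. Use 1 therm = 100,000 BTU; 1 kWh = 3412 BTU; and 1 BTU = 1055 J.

Heat load = 14500 MJ = 14,500,000,000 J / 1055 = 13,744,076 BTU
Gas: input = 13,744,076 / 0.858 = 16,018,736 BTU = 160.2 therm → 160.2 × €3.08 = €493.38; + 12 × €11.42 standing = €630.42
Heat pump: 13,744,076 BTU / 3412 = 4,028 kWh heat; / 2.4 = 1,678 kWh in → × €0.299 = €501.84; + 12 × €17.75 standing = €714.84
Difference = |€630.42 − €714.84| = €84.42

€84.42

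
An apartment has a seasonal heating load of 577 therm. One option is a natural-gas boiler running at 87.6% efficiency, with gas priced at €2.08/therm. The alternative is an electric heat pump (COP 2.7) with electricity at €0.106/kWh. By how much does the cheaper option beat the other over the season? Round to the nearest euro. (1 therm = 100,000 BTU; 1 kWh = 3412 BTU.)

Heat load = 577 therm × 100,000 = 57,700,000 BTU
Gas: input = 57,700,000 / 0.876 = 65,867,580 BTU = 658.7 therm → 658.7 × €2.08 = €1,370.05
Heat pump: 57,700,000 BTU / 3412 = 16,910 kWh heat; / 2.7 = 6,263 kWh in → × €0.106 = €663.91
Difference = |€1,370.05 − €663.91| = €706.14 ≈ €706

€706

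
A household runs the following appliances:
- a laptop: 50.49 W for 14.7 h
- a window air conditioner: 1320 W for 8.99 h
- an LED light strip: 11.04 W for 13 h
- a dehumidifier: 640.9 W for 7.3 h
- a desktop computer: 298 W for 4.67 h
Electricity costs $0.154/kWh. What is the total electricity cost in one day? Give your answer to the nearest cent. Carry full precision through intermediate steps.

laptop: 50.49 W × 14.7 h = 742 Wh = 0.7422 kWh
window air conditioner: 1320 W × 8.99 h = 11,867 Wh = 11.87 kWh
LED light strip: 11.04 W × 13 h = 144 Wh = 0.1435 kWh
dehumidifier: 640.9 W × 7.3 h = 4,679 Wh = 4.679 kWh
desktop computer: 298 W × 4.67 h = 1,392 Wh = 1.392 kWh
Total energy = 0.7422 + 11.87 + 0.1435 + 4.679 + 1.392 = 18.82 kWh
Cost = 18.82 kWh × $0.154 = $2.90

$2.90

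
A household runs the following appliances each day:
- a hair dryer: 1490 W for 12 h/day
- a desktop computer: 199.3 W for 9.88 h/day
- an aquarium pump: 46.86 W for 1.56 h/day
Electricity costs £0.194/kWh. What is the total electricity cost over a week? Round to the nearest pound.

hair dryer: 1490 W × 12 h × 7 d = 125,160 Wh = 125.2 kWh
desktop computer: 199.3 W × 9.88 h × 7 d = 13,784 Wh = 13.78 kWh
aquarium pump: 46.86 W × 1.56 h × 7 d = 512 Wh = 0.5117 kWh
Total energy = 125.2 + 13.78 + 0.5117 = 139.5 kWh
Cost = 139.5 kWh × £0.194 = £27.05 ≈ £27

£27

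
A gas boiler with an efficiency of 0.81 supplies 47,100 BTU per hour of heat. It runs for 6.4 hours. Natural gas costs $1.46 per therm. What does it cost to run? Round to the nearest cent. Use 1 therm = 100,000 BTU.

Heat delivered = 47,100 BTU/h × 6.4 h = 301,440 BTU
Gas input = 301,440 / 0.81 = 372,148 BTU
= 372,148 / 100,000 = 3.721 therm
Cost = 3.721 × $1.46/therm = $5.43

$5.43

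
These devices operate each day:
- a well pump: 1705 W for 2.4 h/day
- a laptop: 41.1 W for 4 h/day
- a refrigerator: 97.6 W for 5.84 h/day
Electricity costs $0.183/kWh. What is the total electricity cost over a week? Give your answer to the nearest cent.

well pump: 1705 W × 2.4 h × 7 d = 28,644 Wh = 28.64 kWh
laptop: 41.1 W × 4 h × 7 d = 1,151 Wh = 1.151 kWh
refrigerator: 97.6 W × 5.84 h × 7 d = 3,990 Wh = 3.99 kWh
Total energy = 28.64 + 1.151 + 3.99 = 33.78 kWh
Cost = 33.78 kWh × $0.183 = $6.18

$6.18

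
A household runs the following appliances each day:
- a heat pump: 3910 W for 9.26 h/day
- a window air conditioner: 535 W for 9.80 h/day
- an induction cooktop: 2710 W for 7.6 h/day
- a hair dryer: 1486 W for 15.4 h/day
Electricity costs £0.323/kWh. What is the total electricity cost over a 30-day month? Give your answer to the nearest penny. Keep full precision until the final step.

£822.97

heat pump: 3910 W × 9.26 h × 30 d = 1,086,198 Wh = 1,086 kWh
window air conditioner: 535 W × 9.80 h × 30 d = 157,290 Wh = 157.3 kWh
induction cooktop: 2710 W × 7.6 h × 30 d = 617,880 Wh = 617.9 kWh
hair dryer: 1486 W × 15.4 h × 30 d = 686,532 Wh = 686.5 kWh
Total energy = 1,086 + 157.3 + 617.9 + 686.5 = 2,548 kWh
Cost = 2,548 kWh × £0.323 = £822.97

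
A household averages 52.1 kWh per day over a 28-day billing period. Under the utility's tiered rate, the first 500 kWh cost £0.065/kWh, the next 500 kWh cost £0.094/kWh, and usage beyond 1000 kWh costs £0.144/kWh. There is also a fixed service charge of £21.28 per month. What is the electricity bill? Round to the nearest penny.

£166.85

Usage = 52.1 kWh/day × 28 days = 1458.8 kWh
First 500 kWh × £0.065 = £32.50
Next 500 kWh × £0.094 = £47.00
Remaining 458.8 kWh × £0.144 = £66.07
Energy charge = £145.57; + service £21.28 = £166.85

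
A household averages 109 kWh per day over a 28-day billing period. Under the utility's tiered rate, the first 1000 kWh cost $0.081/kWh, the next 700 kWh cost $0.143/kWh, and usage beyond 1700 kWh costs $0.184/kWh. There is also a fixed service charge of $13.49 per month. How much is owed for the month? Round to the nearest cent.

$443.36

Usage = 109 kWh/day × 28 days = 3052 kWh
First 1000 kWh × $0.081 = $81.00
Next 700 kWh × $0.143 = $100.10
Remaining 1352 kWh × $0.184 = $248.77
Energy charge = $429.87; + service $13.49 = $443.36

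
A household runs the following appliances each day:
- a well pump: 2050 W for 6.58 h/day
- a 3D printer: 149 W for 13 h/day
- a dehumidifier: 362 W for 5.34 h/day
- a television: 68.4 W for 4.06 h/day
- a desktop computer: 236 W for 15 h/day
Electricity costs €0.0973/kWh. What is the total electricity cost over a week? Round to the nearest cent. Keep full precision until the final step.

well pump: 2050 W × 6.58 h × 7 d = 94,423 Wh = 94.42 kWh
3D printer: 149 W × 13 h × 7 d = 13,559 Wh = 13.56 kWh
dehumidifier: 362 W × 5.34 h × 7 d = 13,532 Wh = 13.53 kWh
television: 68.4 W × 4.06 h × 7 d = 1,944 Wh = 1.944 kWh
desktop computer: 236 W × 15 h × 7 d = 24,780 Wh = 24.78 kWh
Total energy = 94.42 + 13.56 + 13.53 + 1.944 + 24.78 = 148.2 kWh
Cost = 148.2 kWh × €0.0973 = €14.42

€14.42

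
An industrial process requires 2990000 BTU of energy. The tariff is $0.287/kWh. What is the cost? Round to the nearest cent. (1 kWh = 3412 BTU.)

2990000 BTU × (0.00029308 kWh/BTU) = 876.3 kWh
Cost = 876.3 kWh × $0.287/kWh = $251.50

$251.50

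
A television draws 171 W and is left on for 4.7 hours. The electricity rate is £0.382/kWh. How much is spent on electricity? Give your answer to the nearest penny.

£0.31

Energy = 171 W × 4.7 h = 804 Wh = 0.8037 kWh
Cost = 0.8037 kWh × £0.382/kWh = £0.31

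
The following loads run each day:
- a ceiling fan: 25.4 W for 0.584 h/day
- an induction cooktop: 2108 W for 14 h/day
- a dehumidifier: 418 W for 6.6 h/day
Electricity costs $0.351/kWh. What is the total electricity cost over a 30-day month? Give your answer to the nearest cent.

$339.97

ceiling fan: 25.4 W × 0.584 h × 30 d = 445 Wh = 0.445 kWh
induction cooktop: 2108 W × 14 h × 30 d = 885,360 Wh = 885.4 kWh
dehumidifier: 418 W × 6.6 h × 30 d = 82,764 Wh = 82.76 kWh
Total energy = 0.445 + 885.4 + 82.76 = 968.6 kWh
Cost = 968.6 kWh × $0.351 = $339.97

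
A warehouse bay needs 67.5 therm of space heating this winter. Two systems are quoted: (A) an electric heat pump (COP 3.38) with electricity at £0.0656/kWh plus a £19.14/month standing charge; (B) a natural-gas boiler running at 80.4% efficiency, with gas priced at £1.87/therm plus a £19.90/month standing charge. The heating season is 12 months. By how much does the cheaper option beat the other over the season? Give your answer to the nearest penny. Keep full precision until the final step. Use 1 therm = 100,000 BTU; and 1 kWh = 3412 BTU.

£127.72

Heat load = 67.5 therm × 100,000 = 6,750,000 BTU
Gas: input = 6,750,000 / 0.804 = 8,395,522 BTU = 83.96 therm → 83.96 × £1.87 = £157.00; + 12 × £19.90 standing = £395.80
Heat pump: 6,750,000 BTU / 3412 = 1,978 kWh heat; / 3.38 = 585.3 kWh in → × £0.0656 = £38.40; + 12 × £19.14 standing = £268.08
Difference = |£395.80 − £268.08| = £127.72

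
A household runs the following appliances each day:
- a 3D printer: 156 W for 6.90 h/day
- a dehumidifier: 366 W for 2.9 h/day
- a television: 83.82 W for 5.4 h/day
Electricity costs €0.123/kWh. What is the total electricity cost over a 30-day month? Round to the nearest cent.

€9.56

3D printer: 156 W × 6.90 h × 30 d = 32,292 Wh = 32.29 kWh
dehumidifier: 366 W × 2.9 h × 30 d = 31,842 Wh = 31.84 kWh
television: 83.82 W × 5.4 h × 30 d = 13,579 Wh = 13.58 kWh
Total energy = 32.29 + 31.84 + 13.58 = 77.71 kWh
Cost = 77.71 kWh × €0.123 = €9.56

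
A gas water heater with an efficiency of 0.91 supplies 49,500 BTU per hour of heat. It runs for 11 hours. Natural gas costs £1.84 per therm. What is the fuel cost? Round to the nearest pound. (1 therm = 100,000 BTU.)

£11

Heat delivered = 49,500 BTU/h × 11 h = 544,500 BTU
Gas input = 544,500 / 0.91 = 598,352 BTU
= 598,352 / 100,000 = 5.984 therm
Cost = 5.984 × £1.84/therm = £11.01 ≈ £11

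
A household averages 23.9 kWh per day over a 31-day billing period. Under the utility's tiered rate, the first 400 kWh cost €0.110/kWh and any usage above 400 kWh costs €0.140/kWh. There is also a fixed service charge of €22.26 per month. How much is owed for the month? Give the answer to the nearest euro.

€114

Usage = 23.9 kWh/day × 31 days = 740.9 kWh
First 400 kWh × €0.110 = €44.00
Remaining 340.9 kWh × €0.140 = €47.73
Energy charge = €91.73; + service €22.26 = €113.99 ≈ €114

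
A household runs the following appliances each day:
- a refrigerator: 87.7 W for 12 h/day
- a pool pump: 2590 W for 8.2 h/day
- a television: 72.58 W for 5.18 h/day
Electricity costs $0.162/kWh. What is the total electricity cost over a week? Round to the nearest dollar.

refrigerator: 87.7 W × 12 h × 7 d = 7,367 Wh = 7.367 kWh
pool pump: 2590 W × 8.2 h × 7 d = 148,666 Wh = 148.7 kWh
television: 72.58 W × 5.18 h × 7 d = 2,632 Wh = 2.632 kWh
Total energy = 7.367 + 148.7 + 2.632 = 158.7 kWh
Cost = 158.7 kWh × $0.162 = $25.70 ≈ $26

$26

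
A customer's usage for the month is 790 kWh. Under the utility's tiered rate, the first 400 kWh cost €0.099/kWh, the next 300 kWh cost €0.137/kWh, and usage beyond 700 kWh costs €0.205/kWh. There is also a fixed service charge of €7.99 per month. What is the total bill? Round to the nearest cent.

First 400 kWh × €0.099 = €39.60
Next 300 kWh × €0.137 = €41.10
Remaining 90 kWh × €0.205 = €18.45
Energy charge = €99.15; + service €7.99 = €107.14

€107.14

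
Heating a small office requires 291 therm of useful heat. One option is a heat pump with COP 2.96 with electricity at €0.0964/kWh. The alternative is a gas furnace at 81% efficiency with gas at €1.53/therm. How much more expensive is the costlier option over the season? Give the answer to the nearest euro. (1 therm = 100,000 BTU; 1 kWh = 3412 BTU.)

€272

Heat load = 291 therm × 100,000 = 29,100,000 BTU
Gas: input = 29,100,000 / 0.81 = 35,925,926 BTU = 359.3 therm → 359.3 × €1.53 = €549.67
Heat pump: 29,100,000 BTU / 3412 = 8,529 kWh heat; / 2.96 = 2,881 kWh in → × €0.0964 = €277.76
Difference = |€549.67 − €277.76| = €271.91 ≈ €272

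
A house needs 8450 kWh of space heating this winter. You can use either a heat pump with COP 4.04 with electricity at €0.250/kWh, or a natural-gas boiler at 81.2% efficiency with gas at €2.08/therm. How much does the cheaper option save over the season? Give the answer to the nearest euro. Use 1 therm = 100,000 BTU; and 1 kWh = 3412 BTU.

Heat load = 8450 kWh × 3412 = 28,831,400 BTU
Gas: input = 28,831,400 / 0.812 = 35,506,650 BTU = 355.1 therm → 355.1 × €2.08 = €738.54
Heat pump: 28,831,400 BTU / 3412 = 8,450 kWh heat; / 4.04 = 2,092 kWh in → × €0.250 = €522.90
Difference = |€738.54 − €522.90| = €215.64 ≈ €216

€216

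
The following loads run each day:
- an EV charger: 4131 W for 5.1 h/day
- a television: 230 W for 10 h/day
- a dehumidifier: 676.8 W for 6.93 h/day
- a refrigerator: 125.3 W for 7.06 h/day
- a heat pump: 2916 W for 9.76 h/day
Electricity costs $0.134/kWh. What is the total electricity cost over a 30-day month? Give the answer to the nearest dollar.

EV charger: 4131 W × 5.1 h × 30 d = 632,043 Wh = 632 kWh
television: 230 W × 10 h × 30 d = 69,000 Wh = 69 kWh
dehumidifier: 676.8 W × 6.93 h × 30 d = 140,707 Wh = 140.7 kWh
refrigerator: 125.3 W × 7.06 h × 30 d = 26,539 Wh = 26.54 kWh
heat pump: 2916 W × 9.76 h × 30 d = 853,805 Wh = 853.8 kWh
Total energy = 632 + 69 + 140.7 + 26.54 + 853.8 = 1,722 kWh
Cost = 1,722 kWh × $0.134 = $230.76 ≈ $231

$231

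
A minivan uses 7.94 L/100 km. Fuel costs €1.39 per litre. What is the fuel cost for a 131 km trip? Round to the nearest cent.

€14.46

Fuel = 7.94 L/100 km × 131 km / 100 = 10.4 L
Cost = 10.4 L × €1.39/L = €14.46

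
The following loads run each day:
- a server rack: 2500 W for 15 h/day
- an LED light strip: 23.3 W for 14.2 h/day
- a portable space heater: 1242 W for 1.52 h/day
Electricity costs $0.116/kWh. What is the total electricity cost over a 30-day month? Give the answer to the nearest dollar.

$138

server rack: 2500 W × 15 h × 30 d = 1,125,000 Wh = 1,125 kWh
LED light strip: 23.3 W × 14.2 h × 30 d = 9,926 Wh = 9.926 kWh
portable space heater: 1242 W × 1.52 h × 30 d = 56,635 Wh = 56.64 kWh
Total energy = 1,125 + 9.926 + 56.64 = 1,192 kWh
Cost = 1,192 kWh × $0.116 = $138.22 ≈ $138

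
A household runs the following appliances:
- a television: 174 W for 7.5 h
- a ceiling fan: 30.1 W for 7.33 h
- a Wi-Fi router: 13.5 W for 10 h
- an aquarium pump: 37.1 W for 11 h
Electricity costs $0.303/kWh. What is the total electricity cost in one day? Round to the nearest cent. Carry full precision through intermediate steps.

$0.63

television: 174 W × 7.5 h = 1,305 Wh = 1.305 kWh
ceiling fan: 30.1 W × 7.33 h = 221 Wh = 0.2206 kWh
Wi-Fi router: 13.5 W × 10 h = 135 Wh = 0.135 kWh
aquarium pump: 37.1 W × 11 h = 408 Wh = 0.4081 kWh
Total energy = 1.305 + 0.2206 + 0.135 + 0.4081 = 2.069 kWh
Cost = 2.069 kWh × $0.303 = $0.63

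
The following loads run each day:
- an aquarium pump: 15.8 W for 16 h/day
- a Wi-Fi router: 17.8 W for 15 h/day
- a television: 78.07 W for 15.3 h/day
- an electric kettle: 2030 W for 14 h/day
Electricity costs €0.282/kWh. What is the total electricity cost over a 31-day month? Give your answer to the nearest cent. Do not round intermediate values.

€263.43

aquarium pump: 15.8 W × 16 h × 31 d = 7,837 Wh = 7.837 kWh
Wi-Fi router: 17.8 W × 15 h × 31 d = 8,277 Wh = 8.277 kWh
television: 78.07 W × 15.3 h × 31 d = 37,029 Wh = 37.03 kWh
electric kettle: 2030 W × 14 h × 31 d = 881,020 Wh = 881 kWh
Total energy = 7.837 + 8.277 + 37.03 + 881 = 934.2 kWh
Cost = 934.2 kWh × €0.282 = €263.43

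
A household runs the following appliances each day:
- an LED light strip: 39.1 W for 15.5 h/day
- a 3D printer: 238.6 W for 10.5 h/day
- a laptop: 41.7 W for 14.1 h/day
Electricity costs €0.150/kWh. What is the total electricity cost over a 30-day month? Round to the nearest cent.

LED light strip: 39.1 W × 15.5 h × 30 d = 18,182 Wh = 18.18 kWh
3D printer: 238.6 W × 10.5 h × 30 d = 75,159 Wh = 75.16 kWh
laptop: 41.7 W × 14.1 h × 30 d = 17,639 Wh = 17.64 kWh
Total energy = 18.18 + 75.16 + 17.64 = 111 kWh
Cost = 111 kWh × €0.150 = €16.65

€16.65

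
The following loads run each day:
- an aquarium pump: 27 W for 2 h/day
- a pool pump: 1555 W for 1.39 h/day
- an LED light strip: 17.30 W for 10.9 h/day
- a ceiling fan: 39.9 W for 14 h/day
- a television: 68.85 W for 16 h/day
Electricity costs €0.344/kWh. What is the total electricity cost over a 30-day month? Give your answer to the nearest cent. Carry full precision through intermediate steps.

aquarium pump: 27 W × 2 h × 30 d = 1,620 Wh = 1.62 kWh
pool pump: 1555 W × 1.39 h × 30 d = 64,843 Wh = 64.84 kWh
LED light strip: 17.30 W × 10.9 h × 30 d = 5,657 Wh = 5.657 kWh
ceiling fan: 39.9 W × 14 h × 30 d = 16,758 Wh = 16.76 kWh
television: 68.85 W × 16 h × 30 d = 33,048 Wh = 33.05 kWh
Total energy = 1.62 + 64.84 + 5.657 + 16.76 + 33.05 = 121.9 kWh
Cost = 121.9 kWh × €0.344 = €41.94

€41.94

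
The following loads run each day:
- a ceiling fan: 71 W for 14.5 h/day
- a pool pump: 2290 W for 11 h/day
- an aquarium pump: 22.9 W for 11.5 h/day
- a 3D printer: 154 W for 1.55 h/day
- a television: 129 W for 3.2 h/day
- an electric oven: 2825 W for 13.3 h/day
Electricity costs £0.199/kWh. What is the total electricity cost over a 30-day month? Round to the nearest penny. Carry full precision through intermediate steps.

£386.30

ceiling fan: 71 W × 14.5 h × 30 d = 30,885 Wh = 30.89 kWh
pool pump: 2290 W × 11 h × 30 d = 755,700 Wh = 755.7 kWh
aquarium pump: 22.9 W × 11.5 h × 30 d = 7,900 Wh = 7.9 kWh
3D printer: 154 W × 1.55 h × 30 d = 7,161 Wh = 7.161 kWh
television: 129 W × 3.2 h × 30 d = 12,384 Wh = 12.38 kWh
electric oven: 2825 W × 13.3 h × 30 d = 1,127,175 Wh = 1,127 kWh
Total energy = 30.89 + 755.7 + 7.9 + 7.161 + 12.38 + 1,127 = 1,941 kWh
Cost = 1,941 kWh × £0.199 = £386.30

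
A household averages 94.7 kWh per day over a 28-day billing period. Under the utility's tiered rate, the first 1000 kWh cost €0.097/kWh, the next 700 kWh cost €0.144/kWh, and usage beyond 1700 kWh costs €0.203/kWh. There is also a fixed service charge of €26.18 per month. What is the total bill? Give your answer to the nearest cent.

Usage = 94.7 kWh/day × 28 days = 2651.6 kWh
First 1000 kWh × €0.097 = €97.00
Next 700 kWh × €0.144 = €100.80
Remaining 951.6 kWh × €0.203 = €193.17
Energy charge = €390.97; + service €26.18 = €417.15

€417.15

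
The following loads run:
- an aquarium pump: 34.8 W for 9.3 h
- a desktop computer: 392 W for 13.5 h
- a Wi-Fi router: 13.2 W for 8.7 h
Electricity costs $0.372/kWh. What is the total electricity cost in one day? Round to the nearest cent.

$2.13

aquarium pump: 34.8 W × 9.3 h = 324 Wh = 0.3236 kWh
desktop computer: 392 W × 13.5 h = 5,292 Wh = 5.292 kWh
Wi-Fi router: 13.2 W × 8.7 h = 115 Wh = 0.1148 kWh
Total energy = 0.3236 + 5.292 + 0.1148 = 5.73 kWh
Cost = 5.73 kWh × $0.372 = $2.13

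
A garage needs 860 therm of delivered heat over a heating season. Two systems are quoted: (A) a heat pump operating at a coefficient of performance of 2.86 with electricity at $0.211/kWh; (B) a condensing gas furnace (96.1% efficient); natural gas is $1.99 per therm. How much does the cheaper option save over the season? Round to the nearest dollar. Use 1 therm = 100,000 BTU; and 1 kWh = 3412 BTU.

Heat load = 860 therm × 100,000 = 86,000,000 BTU
Gas: input = 86,000,000 / 0.961 = 89,490,114 BTU = 894.9 therm → 894.9 × $1.99 = $1,780.85
Heat pump: 86,000,000 BTU / 3412 = 25,210 kWh heat; / 2.86 = 8,813 kWh in → × $0.211 = $1,859.54
Difference = |$1,780.85 − $1,859.54| = $78.69 ≈ $79

$79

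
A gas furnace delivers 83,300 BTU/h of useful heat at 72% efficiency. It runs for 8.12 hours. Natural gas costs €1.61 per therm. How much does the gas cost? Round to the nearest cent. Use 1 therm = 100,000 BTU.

€15.12

Heat delivered = 83,300 BTU/h × 8.12 h = 676,396 BTU
Gas input = 676,396 / 0.72 = 939,439 BTU
= 939,439 / 100,000 = 9.394 therm
Cost = 9.394 × €1.61/therm = €15.12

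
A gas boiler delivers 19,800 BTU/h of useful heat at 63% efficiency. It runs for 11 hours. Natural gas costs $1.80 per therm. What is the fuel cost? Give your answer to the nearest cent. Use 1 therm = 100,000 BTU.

$6.22

Heat delivered = 19,800 BTU/h × 11 h = 217,800 BTU
Gas input = 217,800 / 0.63 = 345,714 BTU
= 345,714 / 100,000 = 3.457 therm
Cost = 3.457 × $1.80/therm = $6.22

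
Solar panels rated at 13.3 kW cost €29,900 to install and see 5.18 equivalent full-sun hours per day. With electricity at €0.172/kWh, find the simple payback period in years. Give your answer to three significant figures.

6.91 years

Daily generation = 13.3 kW × 5.18 h = 68.89 kWh
Annual generation = 68.89 × 365 = 25146 kWh
Annual savings = 25146 × €0.172 = €4,325.17
Payback = €29,900 / €4,325.17 = 6.91 years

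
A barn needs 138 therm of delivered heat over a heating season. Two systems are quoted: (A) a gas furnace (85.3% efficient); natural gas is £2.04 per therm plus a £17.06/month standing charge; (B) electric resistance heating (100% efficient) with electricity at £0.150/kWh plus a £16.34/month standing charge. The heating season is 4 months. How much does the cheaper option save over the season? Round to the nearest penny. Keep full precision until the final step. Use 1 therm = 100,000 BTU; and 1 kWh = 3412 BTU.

£273.77

Heat load = 138 therm × 100,000 = 13,800,000 BTU
Gas: input = 13,800,000 / 0.853 = 16,178,195 BTU = 161.8 therm → 161.8 × £2.04 = £330.04; + 4 × £17.06 standing = £398.28
Electric: 13,800,000 BTU / 3412 = 4,045 kWh → × £0.150 = £606.68; + 4 × £16.34 standing = £672.04
Difference = |£398.28 − £672.04| = £273.77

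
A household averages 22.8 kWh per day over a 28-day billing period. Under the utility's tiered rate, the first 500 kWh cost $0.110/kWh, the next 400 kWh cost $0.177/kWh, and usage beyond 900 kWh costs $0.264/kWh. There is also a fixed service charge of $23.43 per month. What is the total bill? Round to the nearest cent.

$102.93

Usage = 22.8 kWh/day × 28 days = 638.4 kWh
First 500 kWh × $0.110 = $55.00
Next 138.4 kWh × $0.177 = $24.50
Remaining tier: 0 kWh (not reached)
Energy charge = $79.50; + service $23.43 = $102.93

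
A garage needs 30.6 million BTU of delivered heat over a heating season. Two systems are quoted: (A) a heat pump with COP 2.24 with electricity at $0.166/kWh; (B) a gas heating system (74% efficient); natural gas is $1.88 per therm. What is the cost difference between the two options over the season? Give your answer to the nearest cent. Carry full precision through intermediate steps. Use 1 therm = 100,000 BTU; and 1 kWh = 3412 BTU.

Heat load = 30.6 × 10⁶ BTU = 30,600,000 BTU
Gas: input = 30,600,000 / 0.74 = 41,351,351 BTU = 413.5 therm → 413.5 × $1.88 = $777.41
Heat pump: 30,600,000 BTU / 3412 = 8,968 kWh heat; / 2.24 = 4,004 kWh in → × $0.166 = $664.62
Difference = |$777.41 − $664.62| = $112.79

$112.79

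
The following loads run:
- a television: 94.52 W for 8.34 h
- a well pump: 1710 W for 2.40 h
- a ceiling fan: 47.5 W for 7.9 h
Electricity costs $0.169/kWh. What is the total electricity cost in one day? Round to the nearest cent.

television: 94.52 W × 8.34 h = 788 Wh = 0.7883 kWh
well pump: 1710 W × 2.40 h = 4,104 Wh = 4.104 kWh
ceiling fan: 47.5 W × 7.9 h = 375 Wh = 0.3752 kWh
Total energy = 0.7883 + 4.104 + 0.3752 = 5.268 kWh
Cost = 5.268 kWh × $0.169 = $0.89

$0.89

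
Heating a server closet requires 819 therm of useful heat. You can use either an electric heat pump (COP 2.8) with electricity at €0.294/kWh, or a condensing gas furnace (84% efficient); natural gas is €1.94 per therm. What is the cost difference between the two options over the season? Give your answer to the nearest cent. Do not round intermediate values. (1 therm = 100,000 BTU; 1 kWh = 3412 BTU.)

€628.87

Heat load = 819 therm × 100,000 = 81,900,000 BTU
Gas: input = 81,900,000 / 0.84 = 97,500,000 BTU = 975 therm → 975 × €1.94 = €1,891.50
Heat pump: 81,900,000 BTU / 3412 = 24,000 kWh heat; / 2.8 = 8,573 kWh in → × €0.294 = €2,520.37
Difference = |€1,891.50 − €2,520.37| = €628.87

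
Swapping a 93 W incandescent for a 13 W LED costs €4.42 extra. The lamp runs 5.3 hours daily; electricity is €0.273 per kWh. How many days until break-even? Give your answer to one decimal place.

38.2 days

Power saved = 93 − 13 = 80 W
Daily energy saved = 80 W × 5.3 h = 424 Wh = 0.424 kWh
Daily savings = 0.424 × €0.273 = €0.1158
Payback = €4.42 / €0.1158 per day = 38.19 days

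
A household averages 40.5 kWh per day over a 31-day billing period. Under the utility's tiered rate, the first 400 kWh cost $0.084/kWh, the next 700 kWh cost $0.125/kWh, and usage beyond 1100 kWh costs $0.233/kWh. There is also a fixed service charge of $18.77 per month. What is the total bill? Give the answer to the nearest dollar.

Usage = 40.5 kWh/day × 31 days = 1255.5 kWh
First 400 kWh × $0.084 = $33.60
Next 700 kWh × $0.125 = $87.50
Remaining 155.5 kWh × $0.233 = $36.23
Energy charge = $157.33; + service $18.77 = $176.10 ≈ $176

$176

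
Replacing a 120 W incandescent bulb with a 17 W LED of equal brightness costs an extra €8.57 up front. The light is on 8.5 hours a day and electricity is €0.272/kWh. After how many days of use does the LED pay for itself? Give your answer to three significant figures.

Power saved = 120 − 17 = 103 W
Daily energy saved = 103 W × 8.5 h = 875.5 Wh = 0.8755 kWh
Daily savings = 0.8755 × €0.272 = €0.2381
Payback = €8.57 / €0.2381 per day = 35.99 days

36 days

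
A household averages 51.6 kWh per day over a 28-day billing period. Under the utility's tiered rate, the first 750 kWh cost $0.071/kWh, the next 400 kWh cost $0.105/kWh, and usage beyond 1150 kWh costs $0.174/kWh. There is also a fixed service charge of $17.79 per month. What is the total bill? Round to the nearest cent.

Usage = 51.6 kWh/day × 28 days = 1444.8 kWh
First 750 kWh × $0.071 = $53.25
Next 400 kWh × $0.105 = $42.00
Remaining 294.8 kWh × $0.174 = $51.30
Energy charge = $146.55; + service $17.79 = $164.34

$164.34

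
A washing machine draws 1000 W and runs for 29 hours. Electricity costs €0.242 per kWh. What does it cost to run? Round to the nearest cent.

€7.02

Energy = 1000 W × 29 h = 29,000 Wh = 29 kWh
Cost = 29 kWh × €0.242/kWh = €7.02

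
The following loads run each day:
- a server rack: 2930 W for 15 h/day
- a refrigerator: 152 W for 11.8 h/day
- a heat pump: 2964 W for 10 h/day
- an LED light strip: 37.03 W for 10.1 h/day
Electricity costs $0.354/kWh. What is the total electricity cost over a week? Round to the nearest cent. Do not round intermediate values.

$187.73

server rack: 2930 W × 15 h × 7 d = 307,650 Wh = 307.6 kWh
refrigerator: 152 W × 11.8 h × 7 d = 12,555 Wh = 12.56 kWh
heat pump: 2964 W × 10 h × 7 d = 207,480 Wh = 207.5 kWh
LED light strip: 37.03 W × 10.1 h × 7 d = 2,618 Wh = 2.618 kWh
Total energy = 307.6 + 12.56 + 207.5 + 2.618 = 530.3 kWh
Cost = 530.3 kWh × $0.354 = $187.73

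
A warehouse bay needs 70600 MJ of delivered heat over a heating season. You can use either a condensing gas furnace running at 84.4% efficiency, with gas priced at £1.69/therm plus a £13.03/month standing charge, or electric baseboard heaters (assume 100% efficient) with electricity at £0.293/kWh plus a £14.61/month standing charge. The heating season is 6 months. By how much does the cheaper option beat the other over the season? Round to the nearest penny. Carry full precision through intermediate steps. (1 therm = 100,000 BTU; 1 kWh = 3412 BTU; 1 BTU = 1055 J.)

£4416.10

Heat load = 70600 MJ = 70,600,000,000 J / 1055 = 66,919,431 BTU
Gas: input = 66,919,431 / 0.844 = 79,288,426 BTU = 792.9 therm → 792.9 × £1.69 = £1,339.97; + 6 × £13.03 standing = £1,418.15
Electric: 66,919,431 BTU / 3412 = 19,610 kWh → × £0.293 = £5,746.60; + 6 × £14.61 standing = £5,834.26
Difference = |£1,418.15 − £5,834.26| = £4,416.10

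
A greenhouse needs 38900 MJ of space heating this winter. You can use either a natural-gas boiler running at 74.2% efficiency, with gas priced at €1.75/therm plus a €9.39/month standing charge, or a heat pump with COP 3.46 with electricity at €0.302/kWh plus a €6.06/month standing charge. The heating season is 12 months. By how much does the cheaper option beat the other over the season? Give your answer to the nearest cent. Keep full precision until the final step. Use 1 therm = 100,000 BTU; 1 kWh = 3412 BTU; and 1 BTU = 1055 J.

€33.65

Heat load = 38900 MJ = 38,900,000,000 J / 1055 = 36,872,038 BTU
Gas: input = 36,872,038 / 0.742 = 49,692,773 BTU = 496.9 therm → 496.9 × €1.75 = €869.62; + 12 × €9.39 standing = €982.30
Heat pump: 36,872,038 BTU / 3412 = 10,810 kWh heat; / 3.46 = 3,123 kWh in → × €0.302 = €943.23; + 12 × €6.06 standing = €1,015.95
Difference = |€982.30 − €1,015.95| = €33.65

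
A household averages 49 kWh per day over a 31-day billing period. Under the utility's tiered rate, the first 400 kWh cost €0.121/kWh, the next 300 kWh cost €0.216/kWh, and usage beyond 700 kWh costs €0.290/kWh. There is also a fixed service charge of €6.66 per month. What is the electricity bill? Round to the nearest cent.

Usage = 49 kWh/day × 31 days = 1519 kWh
First 400 kWh × €0.121 = €48.40
Next 300 kWh × €0.216 = €64.80
Remaining 819 kWh × €0.290 = €237.51
Energy charge = €350.71; + service €6.66 = €357.37

€357.37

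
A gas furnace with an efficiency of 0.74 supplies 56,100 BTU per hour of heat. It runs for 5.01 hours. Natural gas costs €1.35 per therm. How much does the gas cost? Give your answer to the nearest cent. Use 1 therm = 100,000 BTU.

Heat delivered = 56,100 BTU/h × 5.01 h = 281,061 BTU
Gas input = 281,061 / 0.74 = 379,812 BTU
= 379,812 / 100,000 = 3.798 therm
Cost = 3.798 × €1.35/therm = €5.13

€5.13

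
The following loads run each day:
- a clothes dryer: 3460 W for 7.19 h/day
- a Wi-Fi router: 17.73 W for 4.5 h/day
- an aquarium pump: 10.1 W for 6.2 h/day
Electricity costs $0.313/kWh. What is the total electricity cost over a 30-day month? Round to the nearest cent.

$234.94

clothes dryer: 3460 W × 7.19 h × 30 d = 746,322 Wh = 746.3 kWh
Wi-Fi router: 17.73 W × 4.5 h × 30 d = 2,394 Wh = 2.394 kWh
aquarium pump: 10.1 W × 6.2 h × 30 d = 1,879 Wh = 1.879 kWh
Total energy = 746.3 + 2.394 + 1.879 = 750.6 kWh
Cost = 750.6 kWh × $0.313 = $234.94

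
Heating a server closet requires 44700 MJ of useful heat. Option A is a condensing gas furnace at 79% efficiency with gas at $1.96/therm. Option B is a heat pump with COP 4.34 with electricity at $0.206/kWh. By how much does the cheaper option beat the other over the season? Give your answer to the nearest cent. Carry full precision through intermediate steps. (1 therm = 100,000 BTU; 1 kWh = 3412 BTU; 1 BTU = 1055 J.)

$461.78

Heat load = 44700 MJ = 44,700,000,000 J / 1055 = 42,369,668 BTU
Gas: input = 42,369,668 / 0.79 = 53,632,491 BTU = 536.3 therm → 536.3 × $1.96 = $1,051.20
Heat pump: 42,369,668 BTU / 3412 = 12,420 kWh heat; / 4.34 = 2,861 kWh in → × $0.206 = $589.42
Difference = |$1,051.20 − $589.42| = $461.78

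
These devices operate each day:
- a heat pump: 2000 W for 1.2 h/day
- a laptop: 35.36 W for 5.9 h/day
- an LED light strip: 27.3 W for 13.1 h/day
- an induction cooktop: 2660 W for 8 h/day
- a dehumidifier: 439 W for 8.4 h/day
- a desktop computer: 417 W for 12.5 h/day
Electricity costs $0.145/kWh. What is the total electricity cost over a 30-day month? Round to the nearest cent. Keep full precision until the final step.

$144.19

heat pump: 2000 W × 1.2 h × 30 d = 72,000 Wh = 72 kWh
laptop: 35.36 W × 5.9 h × 30 d = 6,259 Wh = 6.259 kWh
LED light strip: 27.3 W × 13.1 h × 30 d = 10,729 Wh = 10.73 kWh
induction cooktop: 2660 W × 8 h × 30 d = 638,400 Wh = 638.4 kWh
dehumidifier: 439 W × 8.4 h × 30 d = 110,628 Wh = 110.6 kWh
desktop computer: 417 W × 12.5 h × 30 d = 156,375 Wh = 156.4 kWh
Total energy = 72 + 6.259 + 10.73 + 638.4 + 110.6 + 156.4 = 994.4 kWh
Cost = 994.4 kWh × $0.145 = $144.19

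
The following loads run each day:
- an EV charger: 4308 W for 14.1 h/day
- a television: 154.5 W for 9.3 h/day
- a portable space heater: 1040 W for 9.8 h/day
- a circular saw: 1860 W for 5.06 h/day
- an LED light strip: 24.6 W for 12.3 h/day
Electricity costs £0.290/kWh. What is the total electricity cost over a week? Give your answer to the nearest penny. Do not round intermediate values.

£166.63

EV charger: 4308 W × 14.1 h × 7 d = 425,200 Wh = 425.2 kWh
television: 154.5 W × 9.3 h × 7 d = 10,058 Wh = 10.06 kWh
portable space heater: 1040 W × 9.8 h × 7 d = 71,344 Wh = 71.34 kWh
circular saw: 1860 W × 5.06 h × 7 d = 65,881 Wh = 65.88 kWh
LED light strip: 24.6 W × 12.3 h × 7 d = 2,118 Wh = 2.118 kWh
Total energy = 425.2 + 10.06 + 71.34 + 65.88 + 2.118 = 574.6 kWh
Cost = 574.6 kWh × £0.290 = £166.63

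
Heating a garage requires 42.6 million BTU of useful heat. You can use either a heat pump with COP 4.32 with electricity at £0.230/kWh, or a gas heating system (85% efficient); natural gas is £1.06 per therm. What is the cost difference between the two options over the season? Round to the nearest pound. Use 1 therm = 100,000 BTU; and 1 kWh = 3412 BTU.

£133

Heat load = 42.6 × 10⁶ BTU = 42,600,000 BTU
Gas: input = 42,600,000 / 0.85 = 50,117,647 BTU = 501.2 therm → 501.2 × £1.06 = £531.25
Heat pump: 42,600,000 BTU / 3412 = 12,490 kWh heat; / 4.32 = 2,890 kWh in → × £0.230 = £664.73
Difference = |£531.25 − £664.73| = £133.48 ≈ £133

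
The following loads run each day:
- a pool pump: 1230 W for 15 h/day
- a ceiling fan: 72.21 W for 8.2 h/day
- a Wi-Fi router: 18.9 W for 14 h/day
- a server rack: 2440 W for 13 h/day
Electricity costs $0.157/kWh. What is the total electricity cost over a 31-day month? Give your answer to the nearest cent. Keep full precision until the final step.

pool pump: 1230 W × 15 h × 31 d = 571,950 Wh = 572 kWh
ceiling fan: 72.21 W × 8.2 h × 31 d = 18,356 Wh = 18.36 kWh
Wi-Fi router: 18.9 W × 14 h × 31 d = 8,203 Wh = 8.203 kWh
server rack: 2440 W × 13 h × 31 d = 983,320 Wh = 983.3 kWh
Total energy = 572 + 18.36 + 8.203 + 983.3 = 1,582 kWh
Cost = 1,582 kWh × $0.157 = $248.35

$248.35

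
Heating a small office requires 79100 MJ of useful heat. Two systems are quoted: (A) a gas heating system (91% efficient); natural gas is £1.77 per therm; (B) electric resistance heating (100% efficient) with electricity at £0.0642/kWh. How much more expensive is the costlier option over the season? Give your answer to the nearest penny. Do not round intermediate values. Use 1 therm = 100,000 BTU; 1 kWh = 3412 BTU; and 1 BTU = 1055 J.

£47.58

Heat load = 79100 MJ = 79,100,000,000 J / 1055 = 74,976,303 BTU
Gas: input = 74,976,303 / 0.91 = 82,391,542 BTU = 823.9 therm → 823.9 × £1.77 = £1,458.33
Electric: 74,976,303 BTU / 3412 = 21,970 kWh → × £0.0642 = £1,410.75
Difference = |£1,458.33 − £1,410.75| = £47.58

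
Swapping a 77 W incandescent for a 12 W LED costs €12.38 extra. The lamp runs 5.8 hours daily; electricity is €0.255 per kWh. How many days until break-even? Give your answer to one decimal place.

128.8 days

Power saved = 77 − 12 = 65 W
Daily energy saved = 65 W × 5.8 h = 377 Wh = 0.377 kWh
Daily savings = 0.377 × €0.255 = €0.0961
Payback = €12.38 / €0.0961 per day = 128.8 days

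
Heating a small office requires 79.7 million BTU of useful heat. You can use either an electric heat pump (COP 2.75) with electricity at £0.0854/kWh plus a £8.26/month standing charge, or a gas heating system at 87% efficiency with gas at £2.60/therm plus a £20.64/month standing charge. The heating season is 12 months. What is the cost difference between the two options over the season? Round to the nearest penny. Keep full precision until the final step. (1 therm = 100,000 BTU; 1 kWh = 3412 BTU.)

£1805.00

Heat load = 79.7 × 10⁶ BTU = 79,700,000 BTU
Gas: input = 79,700,000 / 0.87 = 91,609,195 BTU = 916.1 therm → 916.1 × £2.60 = £2,381.84; + 12 × £20.64 standing = £2,629.52
Heat pump: 79,700,000 BTU / 3412 = 23,360 kWh heat; / 2.75 = 8,494 kWh in → × £0.0854 = £725.39; + 12 × £8.26 standing = £824.51
Difference = |£2,629.52 − £824.51| = £1,805.00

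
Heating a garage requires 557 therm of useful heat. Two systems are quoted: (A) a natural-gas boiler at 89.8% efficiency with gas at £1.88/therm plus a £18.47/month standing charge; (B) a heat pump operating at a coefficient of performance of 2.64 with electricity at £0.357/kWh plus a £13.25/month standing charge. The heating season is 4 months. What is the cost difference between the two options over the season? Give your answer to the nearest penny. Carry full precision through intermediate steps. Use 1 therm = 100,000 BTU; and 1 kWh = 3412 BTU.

Heat load = 557 therm × 100,000 = 55,700,000 BTU
Gas: input = 55,700,000 / 0.898 = 62,026,726 BTU = 620.3 therm → 620.3 × £1.88 = £1,166.10; + 4 × £18.47 standing = £1,239.98
Heat pump: 55,700,000 BTU / 3412 = 16,320 kWh heat; / 2.64 = 6,184 kWh in → × £0.357 = £2,207.55; + 4 × £13.25 standing = £2,260.55
Difference = |£1,239.98 − £2,260.55| = £1,020.57

£1020.57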